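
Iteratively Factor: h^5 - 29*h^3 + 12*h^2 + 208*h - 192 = (h - 4)*(h^4 + 4*h^3 - 13*h^2 - 40*h + 48) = (h - 4)*(h - 1)*(h^3 + 5*h^2 - 8*h - 48) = (h - 4)*(h - 1)*(h + 4)*(h^2 + h - 12) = (h - 4)*(h - 1)*(h + 4)^2*(h - 3)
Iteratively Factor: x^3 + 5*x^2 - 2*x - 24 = (x + 4)*(x^2 + x - 6) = (x + 3)*(x + 4)*(x - 2)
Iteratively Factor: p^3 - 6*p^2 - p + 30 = (p - 5)*(p^2 - p - 6) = (p - 5)*(p - 3)*(p + 2)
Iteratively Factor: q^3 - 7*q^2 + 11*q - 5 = (q - 5)*(q^2 - 2*q + 1) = (q - 5)*(q - 1)*(q - 1)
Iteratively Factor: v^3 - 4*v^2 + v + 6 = (v + 1)*(v^2 - 5*v + 6) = (v - 3)*(v + 1)*(v - 2)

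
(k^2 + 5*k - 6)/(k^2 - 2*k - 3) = (-k^2 - 5*k + 6)/(-k^2 + 2*k + 3)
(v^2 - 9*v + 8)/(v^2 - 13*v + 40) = (v - 1)/(v - 5)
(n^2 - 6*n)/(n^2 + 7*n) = (n - 6)/(n + 7)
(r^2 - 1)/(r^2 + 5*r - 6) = (r + 1)/(r + 6)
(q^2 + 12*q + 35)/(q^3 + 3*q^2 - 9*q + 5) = (q + 7)/(q^2 - 2*q + 1)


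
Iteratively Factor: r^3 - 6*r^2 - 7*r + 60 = (r + 3)*(r^2 - 9*r + 20) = (r - 5)*(r + 3)*(r - 4)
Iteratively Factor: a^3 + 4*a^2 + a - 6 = (a + 3)*(a^2 + a - 2) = (a - 1)*(a + 3)*(a + 2)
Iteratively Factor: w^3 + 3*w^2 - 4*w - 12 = (w - 2)*(w^2 + 5*w + 6) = (w - 2)*(w + 3)*(w + 2)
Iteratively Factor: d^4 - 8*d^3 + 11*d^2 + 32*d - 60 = (d - 3)*(d^3 - 5*d^2 - 4*d + 20) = (d - 5)*(d - 3)*(d^2 - 4) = (d - 5)*(d - 3)*(d - 2)*(d + 2)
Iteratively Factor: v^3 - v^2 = (v - 1)*(v^2) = v*(v - 1)*(v)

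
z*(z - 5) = z^2 - 5*z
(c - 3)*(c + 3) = c^2 - 9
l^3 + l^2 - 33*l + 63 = (l - 3)^2*(l + 7)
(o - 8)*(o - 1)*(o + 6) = o^3 - 3*o^2 - 46*o + 48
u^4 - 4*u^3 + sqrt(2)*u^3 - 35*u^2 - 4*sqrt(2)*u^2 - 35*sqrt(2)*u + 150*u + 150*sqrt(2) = (u - 5)^2*(u + 6)*(u + sqrt(2))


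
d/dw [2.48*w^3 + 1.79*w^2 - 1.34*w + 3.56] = 7.44*w^2 + 3.58*w - 1.34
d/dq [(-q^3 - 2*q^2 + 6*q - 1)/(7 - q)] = (2*q^3 - 19*q^2 - 28*q + 41)/(q^2 - 14*q + 49)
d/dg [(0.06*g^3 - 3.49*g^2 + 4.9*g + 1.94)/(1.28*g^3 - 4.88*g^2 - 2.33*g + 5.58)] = (4.1744*g^4 - 12.8236*g^3 + 25.5985*g^2 - 20.014*g + 31.8622)/(1.6384*g^6 - 12.4928*g^5 + 17.8496*g^4 + 37.0256*g^3 - 49.0319*g^2 - 26.0028*g + 31.1364)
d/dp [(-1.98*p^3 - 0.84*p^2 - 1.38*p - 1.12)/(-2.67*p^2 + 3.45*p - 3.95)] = (5.2866*p^4 - 13.662*p^3 + 16.8804*p^2 + 0.6552*p + 9.315)/(7.1289*p^4 - 18.423*p^3 + 32.9955*p^2 - 27.255*p + 15.6025)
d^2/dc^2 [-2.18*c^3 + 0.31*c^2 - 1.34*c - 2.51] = 0.62 - 13.08*c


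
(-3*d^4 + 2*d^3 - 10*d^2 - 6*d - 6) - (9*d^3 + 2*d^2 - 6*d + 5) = -3*d^4 - 7*d^3 - 12*d^2 - 11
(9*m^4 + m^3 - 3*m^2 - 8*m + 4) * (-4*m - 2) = -36*m^5 - 22*m^4 + 10*m^3 + 38*m^2 - 8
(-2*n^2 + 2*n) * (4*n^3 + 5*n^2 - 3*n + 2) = -8*n^5 - 2*n^4 + 16*n^3 - 10*n^2 + 4*n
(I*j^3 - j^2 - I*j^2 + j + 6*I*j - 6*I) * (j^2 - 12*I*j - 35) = I*j^5 + 11*j^4 - I*j^4 - 11*j^3 - 17*I*j^3 + 107*j^2 + 17*I*j^2 - 107*j - 210*I*j + 210*I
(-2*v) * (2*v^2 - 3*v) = -4*v^3 + 6*v^2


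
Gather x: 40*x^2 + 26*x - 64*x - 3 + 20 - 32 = 40*x^2 - 38*x - 15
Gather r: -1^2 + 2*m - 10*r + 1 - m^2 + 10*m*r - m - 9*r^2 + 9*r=-m^2 + m - 9*r^2 + r*(10*m - 1)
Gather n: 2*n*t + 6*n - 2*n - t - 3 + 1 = n*(2*t + 4) - t - 2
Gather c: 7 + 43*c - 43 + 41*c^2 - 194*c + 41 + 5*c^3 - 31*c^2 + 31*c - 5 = 5*c^3 + 10*c^2 - 120*c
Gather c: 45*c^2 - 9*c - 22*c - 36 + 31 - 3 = 45*c^2 - 31*c - 8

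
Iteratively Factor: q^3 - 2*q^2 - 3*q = (q)*(q^2 - 2*q - 3) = q*(q - 3)*(q + 1)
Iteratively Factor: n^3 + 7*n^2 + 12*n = (n + 4)*(n^2 + 3*n) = (n + 3)*(n + 4)*(n)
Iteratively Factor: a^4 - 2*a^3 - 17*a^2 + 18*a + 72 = (a - 3)*(a^3 + a^2 - 14*a - 24) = (a - 3)*(a + 3)*(a^2 - 2*a - 8) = (a - 3)*(a + 2)*(a + 3)*(a - 4)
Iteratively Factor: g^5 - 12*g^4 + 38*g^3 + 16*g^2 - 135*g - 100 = (g - 4)*(g^4 - 8*g^3 + 6*g^2 + 40*g + 25) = (g - 4)*(g + 1)*(g^3 - 9*g^2 + 15*g + 25) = (g - 4)*(g + 1)^2*(g^2 - 10*g + 25) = (g - 5)*(g - 4)*(g + 1)^2*(g - 5)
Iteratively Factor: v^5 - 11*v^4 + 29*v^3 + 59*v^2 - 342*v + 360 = (v + 3)*(v^4 - 14*v^3 + 71*v^2 - 154*v + 120) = (v - 4)*(v + 3)*(v^3 - 10*v^2 + 31*v - 30) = (v - 5)*(v - 4)*(v + 3)*(v^2 - 5*v + 6) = (v - 5)*(v - 4)*(v - 3)*(v + 3)*(v - 2)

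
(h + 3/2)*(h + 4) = h^2 + 11*h/2 + 6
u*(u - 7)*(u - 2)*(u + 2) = u^4 - 7*u^3 - 4*u^2 + 28*u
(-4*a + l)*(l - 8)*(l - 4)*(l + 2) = -4*a*l^3 + 40*a*l^2 - 32*a*l - 256*a + l^4 - 10*l^3 + 8*l^2 + 64*l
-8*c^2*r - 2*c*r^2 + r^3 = r*(-4*c + r)*(2*c + r)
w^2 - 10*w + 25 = (w - 5)^2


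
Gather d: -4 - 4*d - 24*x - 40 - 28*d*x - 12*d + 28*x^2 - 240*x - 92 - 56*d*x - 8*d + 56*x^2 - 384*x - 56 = d*(-84*x - 24) + 84*x^2 - 648*x - 192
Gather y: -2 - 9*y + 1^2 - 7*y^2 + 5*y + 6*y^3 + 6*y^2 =6*y^3 - y^2 - 4*y - 1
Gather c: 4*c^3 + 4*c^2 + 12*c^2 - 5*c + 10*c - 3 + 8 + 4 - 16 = 4*c^3 + 16*c^2 + 5*c - 7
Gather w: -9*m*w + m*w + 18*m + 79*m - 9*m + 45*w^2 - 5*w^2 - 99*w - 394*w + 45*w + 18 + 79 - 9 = 88*m + 40*w^2 + w*(-8*m - 448) + 88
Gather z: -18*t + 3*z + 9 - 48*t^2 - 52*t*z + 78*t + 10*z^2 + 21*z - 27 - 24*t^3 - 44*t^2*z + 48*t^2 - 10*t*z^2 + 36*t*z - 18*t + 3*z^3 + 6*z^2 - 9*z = -24*t^3 + 42*t + 3*z^3 + z^2*(16 - 10*t) + z*(-44*t^2 - 16*t + 15) - 18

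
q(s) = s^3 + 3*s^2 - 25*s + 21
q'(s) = 3*s^2 + 6*s - 25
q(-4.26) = 104.63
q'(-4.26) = 3.88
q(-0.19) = 25.85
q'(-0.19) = -26.03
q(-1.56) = 63.50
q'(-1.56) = -27.06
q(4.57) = 64.85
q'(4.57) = 65.07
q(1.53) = -6.65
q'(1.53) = -8.80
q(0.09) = 18.78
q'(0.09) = -24.44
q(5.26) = 118.03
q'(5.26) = 89.56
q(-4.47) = 103.38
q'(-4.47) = 8.12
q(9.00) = 768.00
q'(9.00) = 272.00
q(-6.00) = 63.00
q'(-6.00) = 47.00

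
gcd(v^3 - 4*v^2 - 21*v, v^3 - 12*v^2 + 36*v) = v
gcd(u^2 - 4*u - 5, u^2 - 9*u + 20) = u - 5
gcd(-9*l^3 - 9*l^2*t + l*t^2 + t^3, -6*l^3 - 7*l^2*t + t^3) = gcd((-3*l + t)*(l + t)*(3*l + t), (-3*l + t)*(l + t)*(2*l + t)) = -3*l^2 - 2*l*t + t^2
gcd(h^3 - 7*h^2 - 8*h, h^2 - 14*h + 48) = h - 8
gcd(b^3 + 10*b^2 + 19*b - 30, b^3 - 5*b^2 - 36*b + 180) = b + 6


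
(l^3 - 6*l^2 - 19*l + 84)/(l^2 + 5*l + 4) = (l^2 - 10*l + 21)/(l + 1)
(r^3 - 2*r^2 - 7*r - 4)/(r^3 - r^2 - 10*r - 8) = (r + 1)/(r + 2)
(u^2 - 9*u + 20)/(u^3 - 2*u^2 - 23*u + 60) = (u - 5)/(u^2 + 2*u - 15)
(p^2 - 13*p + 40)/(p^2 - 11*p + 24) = (p - 5)/(p - 3)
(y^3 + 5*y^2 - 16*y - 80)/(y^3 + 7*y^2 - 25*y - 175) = (y^2 - 16)/(y^2 + 2*y - 35)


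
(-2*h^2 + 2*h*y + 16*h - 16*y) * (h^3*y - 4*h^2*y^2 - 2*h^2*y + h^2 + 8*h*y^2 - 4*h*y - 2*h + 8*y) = -2*h^5*y + 10*h^4*y^2 + 20*h^4*y - 2*h^4 - 8*h^3*y^3 - 100*h^3*y^2 - 22*h^3*y + 20*h^3 + 80*h^2*y^3 + 152*h^2*y^2 - 100*h^2*y - 32*h^2 - 128*h*y^3 + 80*h*y^2 + 160*h*y - 128*y^2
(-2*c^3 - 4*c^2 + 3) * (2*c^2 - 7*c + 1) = -4*c^5 + 6*c^4 + 26*c^3 + 2*c^2 - 21*c + 3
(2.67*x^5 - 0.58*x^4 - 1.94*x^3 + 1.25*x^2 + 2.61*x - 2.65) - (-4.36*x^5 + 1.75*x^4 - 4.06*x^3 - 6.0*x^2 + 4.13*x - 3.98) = 7.03*x^5 - 2.33*x^4 + 2.12*x^3 + 7.25*x^2 - 1.52*x + 1.33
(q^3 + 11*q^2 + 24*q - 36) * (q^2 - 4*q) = q^5 + 7*q^4 - 20*q^3 - 132*q^2 + 144*q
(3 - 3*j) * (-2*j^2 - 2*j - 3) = 6*j^3 + 3*j - 9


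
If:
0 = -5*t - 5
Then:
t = -1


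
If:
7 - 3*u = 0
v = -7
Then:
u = 7/3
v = -7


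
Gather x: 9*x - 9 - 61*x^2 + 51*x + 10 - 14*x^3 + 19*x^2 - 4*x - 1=-14*x^3 - 42*x^2 + 56*x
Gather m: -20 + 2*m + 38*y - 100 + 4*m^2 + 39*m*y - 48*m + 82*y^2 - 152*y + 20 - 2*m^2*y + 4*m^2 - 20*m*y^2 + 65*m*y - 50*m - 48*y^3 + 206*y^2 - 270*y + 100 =m^2*(8 - 2*y) + m*(-20*y^2 + 104*y - 96) - 48*y^3 + 288*y^2 - 384*y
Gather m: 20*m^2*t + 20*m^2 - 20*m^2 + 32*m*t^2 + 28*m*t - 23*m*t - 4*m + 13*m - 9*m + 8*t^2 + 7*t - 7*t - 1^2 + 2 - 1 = 20*m^2*t + m*(32*t^2 + 5*t) + 8*t^2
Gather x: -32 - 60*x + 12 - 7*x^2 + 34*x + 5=-7*x^2 - 26*x - 15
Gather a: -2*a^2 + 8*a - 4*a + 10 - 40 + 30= -2*a^2 + 4*a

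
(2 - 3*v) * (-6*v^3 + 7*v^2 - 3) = 18*v^4 - 33*v^3 + 14*v^2 + 9*v - 6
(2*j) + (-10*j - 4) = -8*j - 4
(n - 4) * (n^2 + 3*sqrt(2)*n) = n^3 - 4*n^2 + 3*sqrt(2)*n^2 - 12*sqrt(2)*n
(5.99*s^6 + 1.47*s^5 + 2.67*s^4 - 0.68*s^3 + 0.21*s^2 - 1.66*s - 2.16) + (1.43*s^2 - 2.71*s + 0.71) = 5.99*s^6 + 1.47*s^5 + 2.67*s^4 - 0.68*s^3 + 1.64*s^2 - 4.37*s - 1.45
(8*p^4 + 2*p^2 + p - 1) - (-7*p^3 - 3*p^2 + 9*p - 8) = 8*p^4 + 7*p^3 + 5*p^2 - 8*p + 7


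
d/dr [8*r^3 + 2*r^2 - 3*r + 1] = 24*r^2 + 4*r - 3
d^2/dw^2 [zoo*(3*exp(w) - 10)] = zoo*exp(w)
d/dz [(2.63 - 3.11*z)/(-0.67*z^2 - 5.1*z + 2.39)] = (-2.0837*z^2 + 3.5242*z + 5.9801)/(0.4489*z^4 + 6.834*z^3 + 22.8074*z^2 - 24.378*z + 5.7121)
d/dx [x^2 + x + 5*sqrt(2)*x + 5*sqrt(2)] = 2*x + 1 + 5*sqrt(2)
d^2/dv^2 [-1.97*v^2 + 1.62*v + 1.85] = -3.94000000000000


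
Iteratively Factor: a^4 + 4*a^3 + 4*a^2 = (a)*(a^3 + 4*a^2 + 4*a) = a*(a + 2)*(a^2 + 2*a) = a^2*(a + 2)*(a + 2)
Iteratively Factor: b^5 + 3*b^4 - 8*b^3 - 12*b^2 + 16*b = (b - 1)*(b^4 + 4*b^3 - 4*b^2 - 16*b) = (b - 1)*(b + 2)*(b^3 + 2*b^2 - 8*b) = (b - 1)*(b + 2)*(b + 4)*(b^2 - 2*b) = b*(b - 1)*(b + 2)*(b + 4)*(b - 2)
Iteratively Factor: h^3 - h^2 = (h - 1)*(h^2) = h*(h - 1)*(h)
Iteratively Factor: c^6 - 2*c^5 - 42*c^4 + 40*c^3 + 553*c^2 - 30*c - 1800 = (c + 3)*(c^5 - 5*c^4 - 27*c^3 + 121*c^2 + 190*c - 600) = (c + 3)*(c + 4)*(c^4 - 9*c^3 + 9*c^2 + 85*c - 150) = (c + 3)^2*(c + 4)*(c^3 - 12*c^2 + 45*c - 50) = (c - 5)*(c + 3)^2*(c + 4)*(c^2 - 7*c + 10) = (c - 5)*(c - 2)*(c + 3)^2*(c + 4)*(c - 5)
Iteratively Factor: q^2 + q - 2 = (q - 1)*(q + 2)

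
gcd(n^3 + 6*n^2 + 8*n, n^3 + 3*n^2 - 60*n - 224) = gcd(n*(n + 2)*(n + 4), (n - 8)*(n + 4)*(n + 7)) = n + 4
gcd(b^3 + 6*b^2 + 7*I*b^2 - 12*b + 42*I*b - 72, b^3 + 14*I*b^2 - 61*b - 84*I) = b^2 + 7*I*b - 12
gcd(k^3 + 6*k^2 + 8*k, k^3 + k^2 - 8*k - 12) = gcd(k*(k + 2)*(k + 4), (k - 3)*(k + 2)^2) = k + 2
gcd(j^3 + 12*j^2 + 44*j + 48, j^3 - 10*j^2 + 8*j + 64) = j + 2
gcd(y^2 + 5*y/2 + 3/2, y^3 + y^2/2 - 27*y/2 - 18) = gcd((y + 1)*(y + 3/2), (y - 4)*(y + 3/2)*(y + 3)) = y + 3/2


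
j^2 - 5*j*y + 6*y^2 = (j - 3*y)*(j - 2*y)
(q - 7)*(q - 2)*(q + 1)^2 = q^4 - 7*q^3 - 3*q^2 + 19*q + 14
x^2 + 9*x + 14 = (x + 2)*(x + 7)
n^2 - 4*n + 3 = (n - 3)*(n - 1)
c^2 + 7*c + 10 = (c + 2)*(c + 5)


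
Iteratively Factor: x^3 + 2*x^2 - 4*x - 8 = (x - 2)*(x^2 + 4*x + 4) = (x - 2)*(x + 2)*(x + 2)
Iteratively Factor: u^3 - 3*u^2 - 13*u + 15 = (u - 5)*(u^2 + 2*u - 3) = (u - 5)*(u + 3)*(u - 1)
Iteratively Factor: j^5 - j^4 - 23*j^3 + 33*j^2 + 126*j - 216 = (j - 3)*(j^4 + 2*j^3 - 17*j^2 - 18*j + 72) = (j - 3)*(j + 4)*(j^3 - 2*j^2 - 9*j + 18) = (j - 3)*(j + 3)*(j + 4)*(j^2 - 5*j + 6) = (j - 3)^2*(j + 3)*(j + 4)*(j - 2)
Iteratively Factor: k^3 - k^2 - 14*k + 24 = (k - 3)*(k^2 + 2*k - 8) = (k - 3)*(k - 2)*(k + 4)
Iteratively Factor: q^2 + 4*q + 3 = (q + 3)*(q + 1)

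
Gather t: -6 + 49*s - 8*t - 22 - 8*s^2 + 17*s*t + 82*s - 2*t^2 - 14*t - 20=-8*s^2 + 131*s - 2*t^2 + t*(17*s - 22) - 48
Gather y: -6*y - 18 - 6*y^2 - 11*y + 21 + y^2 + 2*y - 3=-5*y^2 - 15*y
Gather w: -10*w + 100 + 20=120 - 10*w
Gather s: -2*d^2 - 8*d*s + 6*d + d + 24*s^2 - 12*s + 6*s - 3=-2*d^2 + 7*d + 24*s^2 + s*(-8*d - 6) - 3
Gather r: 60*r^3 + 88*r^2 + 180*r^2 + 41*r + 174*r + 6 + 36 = 60*r^3 + 268*r^2 + 215*r + 42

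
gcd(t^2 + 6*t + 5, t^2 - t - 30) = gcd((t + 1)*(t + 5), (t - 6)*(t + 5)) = t + 5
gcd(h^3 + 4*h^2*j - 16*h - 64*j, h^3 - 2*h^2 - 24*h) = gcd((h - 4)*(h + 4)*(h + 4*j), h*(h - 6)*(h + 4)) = h + 4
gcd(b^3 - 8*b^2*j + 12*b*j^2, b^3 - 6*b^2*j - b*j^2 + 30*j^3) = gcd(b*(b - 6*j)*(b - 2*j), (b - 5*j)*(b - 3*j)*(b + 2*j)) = 1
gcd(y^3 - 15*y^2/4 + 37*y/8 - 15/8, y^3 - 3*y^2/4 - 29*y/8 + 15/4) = y^2 - 11*y/4 + 15/8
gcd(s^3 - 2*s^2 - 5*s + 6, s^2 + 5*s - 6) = s - 1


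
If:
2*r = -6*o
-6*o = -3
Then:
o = 1/2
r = -3/2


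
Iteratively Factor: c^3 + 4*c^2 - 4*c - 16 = (c + 4)*(c^2 - 4) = (c + 2)*(c + 4)*(c - 2)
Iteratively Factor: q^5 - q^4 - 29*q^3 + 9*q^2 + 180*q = (q + 3)*(q^4 - 4*q^3 - 17*q^2 + 60*q) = (q + 3)*(q + 4)*(q^3 - 8*q^2 + 15*q) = (q - 5)*(q + 3)*(q + 4)*(q^2 - 3*q) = (q - 5)*(q - 3)*(q + 3)*(q + 4)*(q)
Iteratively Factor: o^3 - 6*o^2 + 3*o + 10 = (o - 5)*(o^2 - o - 2) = (o - 5)*(o + 1)*(o - 2)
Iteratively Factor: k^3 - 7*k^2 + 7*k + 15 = (k - 3)*(k^2 - 4*k - 5) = (k - 5)*(k - 3)*(k + 1)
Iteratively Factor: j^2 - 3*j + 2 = (j - 2)*(j - 1)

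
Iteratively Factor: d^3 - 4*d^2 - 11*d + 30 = (d + 3)*(d^2 - 7*d + 10) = (d - 5)*(d + 3)*(d - 2)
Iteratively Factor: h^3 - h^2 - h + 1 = (h + 1)*(h^2 - 2*h + 1) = (h - 1)*(h + 1)*(h - 1)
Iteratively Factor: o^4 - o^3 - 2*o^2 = (o)*(o^3 - o^2 - 2*o) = o*(o + 1)*(o^2 - 2*o) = o*(o - 2)*(o + 1)*(o)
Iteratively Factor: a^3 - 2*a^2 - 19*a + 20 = (a - 1)*(a^2 - a - 20) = (a - 5)*(a - 1)*(a + 4)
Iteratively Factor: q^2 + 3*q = (q)*(q + 3)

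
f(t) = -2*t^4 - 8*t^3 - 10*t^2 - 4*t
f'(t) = -8*t^3 - 24*t^2 - 20*t - 4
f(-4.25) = -202.01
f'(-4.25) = 261.62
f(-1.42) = 0.29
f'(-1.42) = -1.09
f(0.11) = -0.57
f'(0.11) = -6.50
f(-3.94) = -132.14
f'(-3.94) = 191.54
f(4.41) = -1654.71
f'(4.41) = -1245.08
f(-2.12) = -0.64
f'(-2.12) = 6.76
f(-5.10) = -531.53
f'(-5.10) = 534.97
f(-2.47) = -5.02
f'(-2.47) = 19.53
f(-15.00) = -76440.00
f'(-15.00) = 21896.00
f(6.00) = -4704.00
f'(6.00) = -2716.00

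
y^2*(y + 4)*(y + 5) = y^4 + 9*y^3 + 20*y^2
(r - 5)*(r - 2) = r^2 - 7*r + 10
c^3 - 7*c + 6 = (c - 2)*(c - 1)*(c + 3)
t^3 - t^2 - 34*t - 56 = (t - 7)*(t + 2)*(t + 4)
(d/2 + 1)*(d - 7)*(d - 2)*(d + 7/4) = d^4/2 - 21*d^3/8 - 65*d^2/8 + 21*d/2 + 49/2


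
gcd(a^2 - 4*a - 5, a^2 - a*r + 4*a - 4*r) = 1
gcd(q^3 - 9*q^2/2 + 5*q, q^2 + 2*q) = q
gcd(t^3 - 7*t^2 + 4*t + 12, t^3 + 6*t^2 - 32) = t - 2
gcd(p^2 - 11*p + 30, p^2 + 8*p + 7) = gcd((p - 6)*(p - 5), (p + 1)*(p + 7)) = 1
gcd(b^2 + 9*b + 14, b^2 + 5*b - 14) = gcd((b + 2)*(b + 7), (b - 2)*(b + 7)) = b + 7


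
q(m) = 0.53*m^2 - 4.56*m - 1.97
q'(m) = 1.06*m - 4.56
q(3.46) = -11.40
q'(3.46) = -0.89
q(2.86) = -10.68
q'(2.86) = -1.53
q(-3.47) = 20.23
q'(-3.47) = -8.24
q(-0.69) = 1.43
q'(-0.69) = -5.29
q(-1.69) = 7.25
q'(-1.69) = -6.35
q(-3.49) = 20.40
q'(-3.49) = -8.26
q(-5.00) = 34.08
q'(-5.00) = -9.86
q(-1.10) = 3.69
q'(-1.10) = -5.73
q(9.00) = -0.08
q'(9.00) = 4.98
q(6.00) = -10.25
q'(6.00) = 1.80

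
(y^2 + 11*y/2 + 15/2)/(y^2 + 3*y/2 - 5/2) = (y + 3)/(y - 1)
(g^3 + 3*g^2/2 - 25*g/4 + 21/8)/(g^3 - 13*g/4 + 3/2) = (g + 7/2)/(g + 2)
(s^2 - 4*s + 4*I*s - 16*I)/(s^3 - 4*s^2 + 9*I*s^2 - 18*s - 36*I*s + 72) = (s + 4*I)/(s^2 + 9*I*s - 18)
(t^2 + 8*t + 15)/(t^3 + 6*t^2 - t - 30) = 1/(t - 2)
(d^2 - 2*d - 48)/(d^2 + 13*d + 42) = (d - 8)/(d + 7)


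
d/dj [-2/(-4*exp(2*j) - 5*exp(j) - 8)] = (-16*exp(j) - 10)*exp(j)/(4*exp(2*j) + 5*exp(j) + 8)^2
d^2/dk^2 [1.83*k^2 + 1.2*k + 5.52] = 3.66000000000000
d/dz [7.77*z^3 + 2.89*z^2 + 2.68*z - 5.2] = 23.31*z^2 + 5.78*z + 2.68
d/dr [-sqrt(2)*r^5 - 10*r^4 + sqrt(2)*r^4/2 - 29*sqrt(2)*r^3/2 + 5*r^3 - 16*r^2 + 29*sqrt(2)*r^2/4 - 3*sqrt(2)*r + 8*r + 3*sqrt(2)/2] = -5*sqrt(2)*r^4 - 40*r^3 + 2*sqrt(2)*r^3 - 87*sqrt(2)*r^2/2 + 15*r^2 - 32*r + 29*sqrt(2)*r/2 - 3*sqrt(2) + 8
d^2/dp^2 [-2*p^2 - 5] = -4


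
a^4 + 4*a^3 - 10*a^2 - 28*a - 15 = (a - 3)*(a + 1)^2*(a + 5)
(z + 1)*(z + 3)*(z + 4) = z^3 + 8*z^2 + 19*z + 12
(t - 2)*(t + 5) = t^2 + 3*t - 10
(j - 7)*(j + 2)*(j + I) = j^3 - 5*j^2 + I*j^2 - 14*j - 5*I*j - 14*I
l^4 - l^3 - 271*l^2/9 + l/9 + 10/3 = (l - 6)*(l - 1/3)*(l + 1/3)*(l + 5)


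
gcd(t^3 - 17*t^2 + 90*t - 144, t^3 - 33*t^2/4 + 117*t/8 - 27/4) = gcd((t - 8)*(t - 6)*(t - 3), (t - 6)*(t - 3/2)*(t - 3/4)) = t - 6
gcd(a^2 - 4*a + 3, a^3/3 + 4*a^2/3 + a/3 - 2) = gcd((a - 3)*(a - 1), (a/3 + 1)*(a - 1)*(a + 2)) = a - 1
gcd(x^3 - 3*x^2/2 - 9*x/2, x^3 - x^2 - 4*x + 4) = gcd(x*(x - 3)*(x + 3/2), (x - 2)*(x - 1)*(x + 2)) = 1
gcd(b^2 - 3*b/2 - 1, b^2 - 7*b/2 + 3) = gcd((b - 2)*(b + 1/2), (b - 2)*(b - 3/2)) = b - 2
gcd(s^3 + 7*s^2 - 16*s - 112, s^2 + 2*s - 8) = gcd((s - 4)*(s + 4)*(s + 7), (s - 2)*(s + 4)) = s + 4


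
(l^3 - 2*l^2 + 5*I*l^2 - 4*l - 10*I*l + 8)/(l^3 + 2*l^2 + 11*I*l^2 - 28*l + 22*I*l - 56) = (l^2 + l*(-2 + I) - 2*I)/(l^2 + l*(2 + 7*I) + 14*I)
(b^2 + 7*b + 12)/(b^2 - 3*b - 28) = (b + 3)/(b - 7)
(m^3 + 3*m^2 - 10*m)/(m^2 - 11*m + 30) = m*(m^2 + 3*m - 10)/(m^2 - 11*m + 30)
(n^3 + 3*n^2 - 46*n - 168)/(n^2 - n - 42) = n + 4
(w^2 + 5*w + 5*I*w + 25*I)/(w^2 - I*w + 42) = (w^2 + 5*w*(1 + I) + 25*I)/(w^2 - I*w + 42)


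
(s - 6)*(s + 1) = s^2 - 5*s - 6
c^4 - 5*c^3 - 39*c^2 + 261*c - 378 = (c - 6)*(c - 3)^2*(c + 7)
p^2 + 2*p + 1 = (p + 1)^2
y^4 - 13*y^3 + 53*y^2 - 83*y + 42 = (y - 7)*(y - 3)*(y - 2)*(y - 1)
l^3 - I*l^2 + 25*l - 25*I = (l - 5*I)*(l - I)*(l + 5*I)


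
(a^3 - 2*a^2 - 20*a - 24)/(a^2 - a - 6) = (a^2 - 4*a - 12)/(a - 3)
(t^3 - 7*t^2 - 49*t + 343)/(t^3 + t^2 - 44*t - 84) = (t^2 - 49)/(t^2 + 8*t + 12)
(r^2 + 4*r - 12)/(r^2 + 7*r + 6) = (r - 2)/(r + 1)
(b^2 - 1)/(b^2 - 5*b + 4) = (b + 1)/(b - 4)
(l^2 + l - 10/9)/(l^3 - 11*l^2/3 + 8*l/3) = (9*l^2 + 9*l - 10)/(3*l*(3*l^2 - 11*l + 8))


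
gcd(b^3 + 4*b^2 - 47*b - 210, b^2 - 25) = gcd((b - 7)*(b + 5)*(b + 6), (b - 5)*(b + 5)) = b + 5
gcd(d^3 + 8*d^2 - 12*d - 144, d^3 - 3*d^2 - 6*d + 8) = d - 4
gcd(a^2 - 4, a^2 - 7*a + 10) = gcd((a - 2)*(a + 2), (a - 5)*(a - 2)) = a - 2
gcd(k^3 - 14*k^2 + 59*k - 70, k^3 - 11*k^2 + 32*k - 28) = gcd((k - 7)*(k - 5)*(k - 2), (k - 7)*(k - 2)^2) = k^2 - 9*k + 14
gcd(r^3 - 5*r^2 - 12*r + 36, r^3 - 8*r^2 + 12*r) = r^2 - 8*r + 12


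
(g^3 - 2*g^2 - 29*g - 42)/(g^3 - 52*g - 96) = (g^2 - 4*g - 21)/(g^2 - 2*g - 48)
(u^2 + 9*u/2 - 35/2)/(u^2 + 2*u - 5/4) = 2*(2*u^2 + 9*u - 35)/(4*u^2 + 8*u - 5)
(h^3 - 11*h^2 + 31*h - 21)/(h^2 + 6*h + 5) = (h^3 - 11*h^2 + 31*h - 21)/(h^2 + 6*h + 5)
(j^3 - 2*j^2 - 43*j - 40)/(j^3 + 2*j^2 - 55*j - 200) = (j + 1)/(j + 5)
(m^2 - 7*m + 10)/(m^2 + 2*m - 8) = (m - 5)/(m + 4)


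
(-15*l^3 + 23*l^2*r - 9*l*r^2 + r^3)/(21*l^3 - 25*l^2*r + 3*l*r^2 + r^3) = (-5*l + r)/(7*l + r)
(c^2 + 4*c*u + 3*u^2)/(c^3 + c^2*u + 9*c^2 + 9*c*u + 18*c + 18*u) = (c + 3*u)/(c^2 + 9*c + 18)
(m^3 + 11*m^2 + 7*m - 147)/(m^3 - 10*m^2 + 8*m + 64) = (m^3 + 11*m^2 + 7*m - 147)/(m^3 - 10*m^2 + 8*m + 64)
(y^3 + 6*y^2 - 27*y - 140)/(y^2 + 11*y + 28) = y - 5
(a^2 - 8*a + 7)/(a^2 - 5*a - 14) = (a - 1)/(a + 2)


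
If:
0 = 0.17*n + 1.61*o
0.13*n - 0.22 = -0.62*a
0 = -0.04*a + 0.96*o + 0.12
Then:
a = 0.12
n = 1.14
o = -0.12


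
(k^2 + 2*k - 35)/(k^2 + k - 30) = (k + 7)/(k + 6)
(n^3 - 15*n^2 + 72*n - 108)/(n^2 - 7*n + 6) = (n^2 - 9*n + 18)/(n - 1)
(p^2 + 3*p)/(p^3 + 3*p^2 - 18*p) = (p + 3)/(p^2 + 3*p - 18)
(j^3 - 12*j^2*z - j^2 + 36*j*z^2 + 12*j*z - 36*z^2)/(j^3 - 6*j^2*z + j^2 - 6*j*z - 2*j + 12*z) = (j - 6*z)/(j + 2)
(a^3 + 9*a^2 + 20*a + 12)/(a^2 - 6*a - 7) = (a^2 + 8*a + 12)/(a - 7)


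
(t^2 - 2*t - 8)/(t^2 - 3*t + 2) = (t^2 - 2*t - 8)/(t^2 - 3*t + 2)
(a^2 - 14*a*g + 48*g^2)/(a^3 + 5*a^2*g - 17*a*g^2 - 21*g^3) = (a^2 - 14*a*g + 48*g^2)/(a^3 + 5*a^2*g - 17*a*g^2 - 21*g^3)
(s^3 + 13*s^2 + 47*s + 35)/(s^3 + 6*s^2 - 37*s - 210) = (s + 1)/(s - 6)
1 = 1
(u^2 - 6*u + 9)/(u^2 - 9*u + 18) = (u - 3)/(u - 6)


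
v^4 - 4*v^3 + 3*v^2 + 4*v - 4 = (v - 2)^2*(v - 1)*(v + 1)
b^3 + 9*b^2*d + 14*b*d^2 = b*(b + 2*d)*(b + 7*d)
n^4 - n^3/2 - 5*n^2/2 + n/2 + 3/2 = (n - 3/2)*(n - 1)*(n + 1)^2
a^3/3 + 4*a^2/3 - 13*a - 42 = (a/3 + 1)*(a - 6)*(a + 7)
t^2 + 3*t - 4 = (t - 1)*(t + 4)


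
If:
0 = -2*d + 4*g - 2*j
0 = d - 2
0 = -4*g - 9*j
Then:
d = 2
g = 9/11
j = -4/11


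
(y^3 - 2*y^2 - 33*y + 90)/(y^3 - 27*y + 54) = (y - 5)/(y - 3)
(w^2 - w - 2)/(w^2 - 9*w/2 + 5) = 2*(w + 1)/(2*w - 5)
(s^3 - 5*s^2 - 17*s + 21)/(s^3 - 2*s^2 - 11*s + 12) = (s - 7)/(s - 4)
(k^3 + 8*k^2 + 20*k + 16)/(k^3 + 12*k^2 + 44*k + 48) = (k + 2)/(k + 6)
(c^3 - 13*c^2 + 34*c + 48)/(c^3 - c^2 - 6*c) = (-c^3 + 13*c^2 - 34*c - 48)/(c*(-c^2 + c + 6))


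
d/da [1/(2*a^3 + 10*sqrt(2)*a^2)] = (-3*a - 10*sqrt(2))/(2*a^3*(a + 5*sqrt(2))^2)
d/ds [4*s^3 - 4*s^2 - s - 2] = 12*s^2 - 8*s - 1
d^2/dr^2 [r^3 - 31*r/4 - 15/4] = 6*r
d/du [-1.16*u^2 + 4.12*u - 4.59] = 4.12 - 2.32*u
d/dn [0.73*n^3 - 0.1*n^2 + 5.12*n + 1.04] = 2.19*n^2 - 0.2*n + 5.12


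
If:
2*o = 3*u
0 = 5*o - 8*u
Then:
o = 0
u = 0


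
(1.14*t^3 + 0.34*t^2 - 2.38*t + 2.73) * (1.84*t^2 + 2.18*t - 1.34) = 2.0976*t^5 + 3.1108*t^4 - 5.1656*t^3 - 0.620800000000001*t^2 + 9.1406*t - 3.6582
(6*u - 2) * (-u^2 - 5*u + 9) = -6*u^3 - 28*u^2 + 64*u - 18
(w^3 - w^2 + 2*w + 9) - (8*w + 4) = w^3 - w^2 - 6*w + 5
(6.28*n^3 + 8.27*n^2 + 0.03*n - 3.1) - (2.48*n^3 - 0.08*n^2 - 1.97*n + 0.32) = 3.8*n^3 + 8.35*n^2 + 2.0*n - 3.42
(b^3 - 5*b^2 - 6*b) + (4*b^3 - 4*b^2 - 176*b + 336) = 5*b^3 - 9*b^2 - 182*b + 336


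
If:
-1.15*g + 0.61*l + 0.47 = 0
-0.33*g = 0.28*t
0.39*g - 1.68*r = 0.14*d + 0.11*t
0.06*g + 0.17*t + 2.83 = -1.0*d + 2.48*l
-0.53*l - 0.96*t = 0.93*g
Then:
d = -2.28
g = 0.51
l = 0.19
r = 0.35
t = -0.60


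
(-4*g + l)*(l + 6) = -4*g*l - 24*g + l^2 + 6*l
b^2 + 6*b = b*(b + 6)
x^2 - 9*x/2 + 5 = (x - 5/2)*(x - 2)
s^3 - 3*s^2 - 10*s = s*(s - 5)*(s + 2)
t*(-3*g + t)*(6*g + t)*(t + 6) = -18*g^2*t^2 - 108*g^2*t + 3*g*t^3 + 18*g*t^2 + t^4 + 6*t^3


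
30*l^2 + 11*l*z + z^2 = (5*l + z)*(6*l + z)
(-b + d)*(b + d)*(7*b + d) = -7*b^3 - b^2*d + 7*b*d^2 + d^3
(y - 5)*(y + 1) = y^2 - 4*y - 5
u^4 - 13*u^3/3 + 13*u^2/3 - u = u*(u - 3)*(u - 1)*(u - 1/3)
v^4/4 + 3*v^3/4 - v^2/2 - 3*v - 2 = (v/4 + 1/2)*(v - 2)*(v + 1)*(v + 2)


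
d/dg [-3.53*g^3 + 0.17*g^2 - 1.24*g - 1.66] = -10.59*g^2 + 0.34*g - 1.24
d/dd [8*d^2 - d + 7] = 16*d - 1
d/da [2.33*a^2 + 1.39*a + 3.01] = 4.66*a + 1.39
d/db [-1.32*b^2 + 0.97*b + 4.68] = 0.97 - 2.64*b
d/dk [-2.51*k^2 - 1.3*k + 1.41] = -5.02*k - 1.3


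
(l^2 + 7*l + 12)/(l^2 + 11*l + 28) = (l + 3)/(l + 7)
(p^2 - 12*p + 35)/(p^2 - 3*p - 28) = (p - 5)/(p + 4)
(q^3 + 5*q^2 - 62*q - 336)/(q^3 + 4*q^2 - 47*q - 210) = (q^2 - q - 56)/(q^2 - 2*q - 35)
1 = 1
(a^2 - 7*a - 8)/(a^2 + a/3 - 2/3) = 3*(a - 8)/(3*a - 2)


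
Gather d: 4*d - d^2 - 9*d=-d^2 - 5*d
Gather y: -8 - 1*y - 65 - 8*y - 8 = -9*y - 81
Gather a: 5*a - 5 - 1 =5*a - 6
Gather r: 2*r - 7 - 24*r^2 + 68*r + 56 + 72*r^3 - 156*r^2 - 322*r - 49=72*r^3 - 180*r^2 - 252*r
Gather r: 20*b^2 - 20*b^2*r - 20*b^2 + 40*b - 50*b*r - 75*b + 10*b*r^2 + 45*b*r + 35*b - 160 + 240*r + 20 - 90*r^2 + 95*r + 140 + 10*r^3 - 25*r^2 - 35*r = 10*r^3 + r^2*(10*b - 115) + r*(-20*b^2 - 5*b + 300)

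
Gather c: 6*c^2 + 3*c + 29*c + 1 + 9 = 6*c^2 + 32*c + 10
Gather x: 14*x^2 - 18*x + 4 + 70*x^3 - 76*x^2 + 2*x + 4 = 70*x^3 - 62*x^2 - 16*x + 8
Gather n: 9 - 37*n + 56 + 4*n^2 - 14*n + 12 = 4*n^2 - 51*n + 77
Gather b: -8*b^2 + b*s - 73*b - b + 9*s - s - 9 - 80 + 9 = -8*b^2 + b*(s - 74) + 8*s - 80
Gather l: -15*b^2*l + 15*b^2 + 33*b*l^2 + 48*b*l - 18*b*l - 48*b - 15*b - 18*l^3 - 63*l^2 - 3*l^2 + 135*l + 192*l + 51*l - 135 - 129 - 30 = 15*b^2 - 63*b - 18*l^3 + l^2*(33*b - 66) + l*(-15*b^2 + 30*b + 378) - 294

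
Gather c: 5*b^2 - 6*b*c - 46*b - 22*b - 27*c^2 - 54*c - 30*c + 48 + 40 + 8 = 5*b^2 - 68*b - 27*c^2 + c*(-6*b - 84) + 96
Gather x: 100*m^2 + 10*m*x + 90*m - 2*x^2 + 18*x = 100*m^2 + 90*m - 2*x^2 + x*(10*m + 18)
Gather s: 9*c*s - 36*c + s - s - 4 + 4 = 9*c*s - 36*c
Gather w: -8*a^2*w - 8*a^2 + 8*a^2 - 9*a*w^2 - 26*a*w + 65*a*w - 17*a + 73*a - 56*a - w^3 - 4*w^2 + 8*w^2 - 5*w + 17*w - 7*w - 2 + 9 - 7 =-w^3 + w^2*(4 - 9*a) + w*(-8*a^2 + 39*a + 5)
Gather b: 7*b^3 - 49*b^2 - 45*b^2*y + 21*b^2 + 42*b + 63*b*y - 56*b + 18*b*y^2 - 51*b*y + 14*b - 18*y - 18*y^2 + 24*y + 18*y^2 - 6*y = 7*b^3 + b^2*(-45*y - 28) + b*(18*y^2 + 12*y)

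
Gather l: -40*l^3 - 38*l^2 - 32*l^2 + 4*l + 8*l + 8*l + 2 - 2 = -40*l^3 - 70*l^2 + 20*l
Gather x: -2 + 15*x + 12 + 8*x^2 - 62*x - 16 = 8*x^2 - 47*x - 6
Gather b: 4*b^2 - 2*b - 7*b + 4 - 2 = 4*b^2 - 9*b + 2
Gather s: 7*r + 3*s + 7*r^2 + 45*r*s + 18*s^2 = 7*r^2 + 7*r + 18*s^2 + s*(45*r + 3)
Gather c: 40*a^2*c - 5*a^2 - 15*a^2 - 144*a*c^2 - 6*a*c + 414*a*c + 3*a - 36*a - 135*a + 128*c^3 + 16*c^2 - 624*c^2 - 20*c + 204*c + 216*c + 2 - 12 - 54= -20*a^2 - 168*a + 128*c^3 + c^2*(-144*a - 608) + c*(40*a^2 + 408*a + 400) - 64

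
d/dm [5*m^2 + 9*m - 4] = 10*m + 9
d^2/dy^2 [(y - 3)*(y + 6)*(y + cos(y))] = -y^2*cos(y) - 4*y*sin(y) - 3*y*cos(y) + 6*y - 6*sin(y) + 20*cos(y) + 6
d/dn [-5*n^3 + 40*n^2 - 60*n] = -15*n^2 + 80*n - 60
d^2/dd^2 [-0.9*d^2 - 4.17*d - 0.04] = -1.80000000000000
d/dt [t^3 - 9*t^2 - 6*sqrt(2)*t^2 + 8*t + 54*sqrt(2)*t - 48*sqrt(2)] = 3*t^2 - 18*t - 12*sqrt(2)*t + 8 + 54*sqrt(2)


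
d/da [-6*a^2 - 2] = -12*a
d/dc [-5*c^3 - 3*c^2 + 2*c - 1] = -15*c^2 - 6*c + 2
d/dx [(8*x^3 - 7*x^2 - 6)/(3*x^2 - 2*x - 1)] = 2*(12*x^4 - 16*x^3 - 5*x^2 + 25*x - 6)/(9*x^4 - 12*x^3 - 2*x^2 + 4*x + 1)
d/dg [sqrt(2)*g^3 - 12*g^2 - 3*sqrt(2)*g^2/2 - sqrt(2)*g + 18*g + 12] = 3*sqrt(2)*g^2 - 24*g - 3*sqrt(2)*g - sqrt(2) + 18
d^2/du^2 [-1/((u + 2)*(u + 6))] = 2*(-(u + 2)^2 - (u + 2)*(u + 6) - (u + 6)^2)/((u + 2)^3*(u + 6)^3)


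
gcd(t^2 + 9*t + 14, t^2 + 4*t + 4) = t + 2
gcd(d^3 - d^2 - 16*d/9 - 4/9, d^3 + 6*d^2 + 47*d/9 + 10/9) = d^2 + d + 2/9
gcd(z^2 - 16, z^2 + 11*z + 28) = z + 4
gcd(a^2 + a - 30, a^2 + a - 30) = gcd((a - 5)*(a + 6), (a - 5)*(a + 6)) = a^2 + a - 30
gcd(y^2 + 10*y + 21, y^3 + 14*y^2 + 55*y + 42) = y + 7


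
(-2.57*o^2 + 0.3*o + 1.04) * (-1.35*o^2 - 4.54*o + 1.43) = 3.4695*o^4 + 11.2628*o^3 - 6.4411*o^2 - 4.2926*o + 1.4872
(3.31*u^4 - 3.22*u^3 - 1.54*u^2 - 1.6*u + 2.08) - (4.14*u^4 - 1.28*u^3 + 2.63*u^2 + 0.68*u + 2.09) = -0.83*u^4 - 1.94*u^3 - 4.17*u^2 - 2.28*u - 0.00999999999999979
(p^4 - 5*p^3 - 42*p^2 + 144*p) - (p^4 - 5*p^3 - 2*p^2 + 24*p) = -40*p^2 + 120*p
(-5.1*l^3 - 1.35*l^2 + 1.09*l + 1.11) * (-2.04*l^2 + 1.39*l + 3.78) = 10.404*l^5 - 4.335*l^4 - 23.3781*l^3 - 5.8523*l^2 + 5.6631*l + 4.1958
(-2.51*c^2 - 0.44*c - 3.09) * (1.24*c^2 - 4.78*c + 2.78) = -3.1124*c^4 + 11.4522*c^3 - 8.7062*c^2 + 13.547*c - 8.5902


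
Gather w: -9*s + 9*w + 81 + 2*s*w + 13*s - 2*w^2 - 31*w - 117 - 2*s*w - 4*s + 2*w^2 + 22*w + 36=0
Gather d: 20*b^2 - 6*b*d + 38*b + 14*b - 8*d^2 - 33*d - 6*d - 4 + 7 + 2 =20*b^2 + 52*b - 8*d^2 + d*(-6*b - 39) + 5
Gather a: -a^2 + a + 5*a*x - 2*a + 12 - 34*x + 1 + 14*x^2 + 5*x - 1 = -a^2 + a*(5*x - 1) + 14*x^2 - 29*x + 12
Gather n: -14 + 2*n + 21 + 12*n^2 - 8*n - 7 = 12*n^2 - 6*n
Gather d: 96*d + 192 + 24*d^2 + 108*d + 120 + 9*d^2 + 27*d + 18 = 33*d^2 + 231*d + 330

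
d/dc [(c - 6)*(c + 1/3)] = 2*c - 17/3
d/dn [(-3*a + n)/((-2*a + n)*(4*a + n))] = ((-3*a + n)*(2*a - n) - (2*a - n)*(4*a + n) + (3*a - n)*(4*a + n))/((2*a - n)^2*(4*a + n)^2)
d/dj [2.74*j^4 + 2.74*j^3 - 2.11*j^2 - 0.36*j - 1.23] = 10.96*j^3 + 8.22*j^2 - 4.22*j - 0.36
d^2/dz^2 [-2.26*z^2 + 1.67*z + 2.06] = -4.52000000000000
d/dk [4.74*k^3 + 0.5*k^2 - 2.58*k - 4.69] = 14.22*k^2 + 1.0*k - 2.58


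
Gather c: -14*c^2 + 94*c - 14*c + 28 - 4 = -14*c^2 + 80*c + 24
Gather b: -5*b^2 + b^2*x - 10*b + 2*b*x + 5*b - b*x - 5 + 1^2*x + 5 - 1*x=b^2*(x - 5) + b*(x - 5)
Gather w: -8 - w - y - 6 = -w - y - 14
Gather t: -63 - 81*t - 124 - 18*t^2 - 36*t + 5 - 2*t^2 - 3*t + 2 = -20*t^2 - 120*t - 180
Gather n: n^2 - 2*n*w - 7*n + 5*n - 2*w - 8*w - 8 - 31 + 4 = n^2 + n*(-2*w - 2) - 10*w - 35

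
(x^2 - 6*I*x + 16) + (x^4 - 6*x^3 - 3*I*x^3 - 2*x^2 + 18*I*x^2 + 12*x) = x^4 - 6*x^3 - 3*I*x^3 - x^2 + 18*I*x^2 + 12*x - 6*I*x + 16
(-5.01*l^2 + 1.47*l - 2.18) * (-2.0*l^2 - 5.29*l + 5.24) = 10.02*l^4 + 23.5629*l^3 - 29.6687*l^2 + 19.235*l - 11.4232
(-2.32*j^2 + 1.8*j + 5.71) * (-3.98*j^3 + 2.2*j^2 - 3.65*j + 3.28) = 9.2336*j^5 - 12.268*j^4 - 10.2978*j^3 - 1.6176*j^2 - 14.9375*j + 18.7288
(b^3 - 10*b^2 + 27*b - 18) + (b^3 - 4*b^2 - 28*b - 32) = 2*b^3 - 14*b^2 - b - 50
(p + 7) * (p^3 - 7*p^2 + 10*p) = p^4 - 39*p^2 + 70*p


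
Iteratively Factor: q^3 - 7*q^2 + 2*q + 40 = (q + 2)*(q^2 - 9*q + 20) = (q - 4)*(q + 2)*(q - 5)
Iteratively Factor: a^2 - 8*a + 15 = (a - 5)*(a - 3)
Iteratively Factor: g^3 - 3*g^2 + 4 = (g - 2)*(g^2 - g - 2) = (g - 2)*(g + 1)*(g - 2)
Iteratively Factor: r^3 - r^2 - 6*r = (r)*(r^2 - r - 6) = r*(r - 3)*(r + 2)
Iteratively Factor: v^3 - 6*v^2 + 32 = (v - 4)*(v^2 - 2*v - 8) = (v - 4)^2*(v + 2)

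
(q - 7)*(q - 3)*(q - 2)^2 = q^4 - 14*q^3 + 65*q^2 - 124*q + 84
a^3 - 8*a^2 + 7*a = a*(a - 7)*(a - 1)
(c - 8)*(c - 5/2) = c^2 - 21*c/2 + 20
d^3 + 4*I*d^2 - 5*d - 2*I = (d + I)^2*(d + 2*I)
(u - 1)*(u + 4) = u^2 + 3*u - 4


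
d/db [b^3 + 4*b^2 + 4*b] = 3*b^2 + 8*b + 4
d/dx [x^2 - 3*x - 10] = 2*x - 3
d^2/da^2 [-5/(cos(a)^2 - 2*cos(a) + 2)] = 5*(23*cos(a) - 6*cos(2*a) - 3*cos(3*a) + cos(4*a) - 15)/(2*(cos(a)^2 - 2*cos(a) + 2)^3)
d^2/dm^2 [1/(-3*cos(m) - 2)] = 3*(3*cos(m)^2 - 2*cos(m) - 6)/(3*cos(m) + 2)^3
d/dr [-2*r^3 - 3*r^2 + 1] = 6*r*(-r - 1)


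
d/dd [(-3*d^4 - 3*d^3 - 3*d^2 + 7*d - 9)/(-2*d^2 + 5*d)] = (12*d^5 - 39*d^4 - 30*d^3 - d^2 - 36*d + 45)/(d^2*(4*d^2 - 20*d + 25))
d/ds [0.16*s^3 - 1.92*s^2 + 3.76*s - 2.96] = 0.48*s^2 - 3.84*s + 3.76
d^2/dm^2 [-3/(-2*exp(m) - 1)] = (12*exp(m) - 6)*exp(m)/(2*exp(m) + 1)^3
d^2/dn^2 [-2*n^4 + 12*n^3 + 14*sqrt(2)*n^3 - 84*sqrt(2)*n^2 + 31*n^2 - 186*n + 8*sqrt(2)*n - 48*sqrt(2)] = -24*n^2 + 72*n + 84*sqrt(2)*n - 168*sqrt(2) + 62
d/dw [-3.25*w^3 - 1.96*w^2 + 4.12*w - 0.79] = -9.75*w^2 - 3.92*w + 4.12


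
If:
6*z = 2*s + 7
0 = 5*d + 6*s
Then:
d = 21/5 - 18*z/5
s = 3*z - 7/2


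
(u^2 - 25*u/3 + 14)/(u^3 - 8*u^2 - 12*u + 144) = (u - 7/3)/(u^2 - 2*u - 24)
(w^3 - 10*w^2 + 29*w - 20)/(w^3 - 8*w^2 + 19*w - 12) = (w - 5)/(w - 3)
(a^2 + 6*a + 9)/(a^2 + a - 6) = (a + 3)/(a - 2)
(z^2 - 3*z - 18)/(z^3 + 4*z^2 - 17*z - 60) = (z - 6)/(z^2 + z - 20)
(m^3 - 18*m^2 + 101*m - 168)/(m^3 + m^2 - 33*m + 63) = (m^2 - 15*m + 56)/(m^2 + 4*m - 21)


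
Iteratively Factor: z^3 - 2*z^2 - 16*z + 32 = (z - 4)*(z^2 + 2*z - 8) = (z - 4)*(z - 2)*(z + 4)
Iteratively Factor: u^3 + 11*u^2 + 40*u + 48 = (u + 3)*(u^2 + 8*u + 16) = (u + 3)*(u + 4)*(u + 4)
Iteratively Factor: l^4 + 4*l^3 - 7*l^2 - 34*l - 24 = (l - 3)*(l^3 + 7*l^2 + 14*l + 8) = (l - 3)*(l + 4)*(l^2 + 3*l + 2) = (l - 3)*(l + 1)*(l + 4)*(l + 2)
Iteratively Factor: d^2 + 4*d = (d)*(d + 4)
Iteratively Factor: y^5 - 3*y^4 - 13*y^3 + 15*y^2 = (y + 3)*(y^4 - 6*y^3 + 5*y^2) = y*(y + 3)*(y^3 - 6*y^2 + 5*y) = y^2*(y + 3)*(y^2 - 6*y + 5) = y^2*(y - 1)*(y + 3)*(y - 5)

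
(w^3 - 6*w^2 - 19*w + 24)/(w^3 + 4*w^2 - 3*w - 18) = (w^2 - 9*w + 8)/(w^2 + w - 6)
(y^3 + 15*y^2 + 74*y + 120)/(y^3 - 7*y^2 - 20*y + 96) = (y^2 + 11*y + 30)/(y^2 - 11*y + 24)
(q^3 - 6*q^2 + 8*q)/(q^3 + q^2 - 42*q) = (q^2 - 6*q + 8)/(q^2 + q - 42)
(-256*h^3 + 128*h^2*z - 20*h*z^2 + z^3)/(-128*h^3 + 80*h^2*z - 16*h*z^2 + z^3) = (-8*h + z)/(-4*h + z)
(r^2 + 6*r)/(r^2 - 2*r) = (r + 6)/(r - 2)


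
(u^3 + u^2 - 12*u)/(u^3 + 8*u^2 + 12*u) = (u^2 + u - 12)/(u^2 + 8*u + 12)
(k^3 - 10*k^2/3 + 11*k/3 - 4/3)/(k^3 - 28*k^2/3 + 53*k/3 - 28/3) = (k - 1)/(k - 7)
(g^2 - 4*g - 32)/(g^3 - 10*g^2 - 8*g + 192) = 1/(g - 6)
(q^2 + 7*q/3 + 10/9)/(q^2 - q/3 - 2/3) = (q + 5/3)/(q - 1)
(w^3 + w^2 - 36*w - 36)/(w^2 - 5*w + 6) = (w^3 + w^2 - 36*w - 36)/(w^2 - 5*w + 6)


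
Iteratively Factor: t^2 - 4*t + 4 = (t - 2)*(t - 2)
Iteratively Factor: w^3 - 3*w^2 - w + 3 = (w - 1)*(w^2 - 2*w - 3) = (w - 1)*(w + 1)*(w - 3)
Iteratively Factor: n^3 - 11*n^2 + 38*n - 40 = (n - 4)*(n^2 - 7*n + 10) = (n - 4)*(n - 2)*(n - 5)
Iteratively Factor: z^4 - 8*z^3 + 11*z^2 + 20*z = (z + 1)*(z^3 - 9*z^2 + 20*z) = (z - 5)*(z + 1)*(z^2 - 4*z) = z*(z - 5)*(z + 1)*(z - 4)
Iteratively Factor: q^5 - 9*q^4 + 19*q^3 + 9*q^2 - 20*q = (q - 5)*(q^4 - 4*q^3 - q^2 + 4*q) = (q - 5)*(q - 1)*(q^3 - 3*q^2 - 4*q) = (q - 5)*(q - 4)*(q - 1)*(q^2 + q) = q*(q - 5)*(q - 4)*(q - 1)*(q + 1)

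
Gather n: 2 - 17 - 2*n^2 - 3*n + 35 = -2*n^2 - 3*n + 20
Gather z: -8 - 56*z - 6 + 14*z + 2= -42*z - 12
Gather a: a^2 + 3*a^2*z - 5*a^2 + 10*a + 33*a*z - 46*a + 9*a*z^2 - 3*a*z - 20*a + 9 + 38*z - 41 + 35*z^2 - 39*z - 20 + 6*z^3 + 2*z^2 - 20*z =a^2*(3*z - 4) + a*(9*z^2 + 30*z - 56) + 6*z^3 + 37*z^2 - 21*z - 52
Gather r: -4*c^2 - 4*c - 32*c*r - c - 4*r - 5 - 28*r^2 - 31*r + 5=-4*c^2 - 5*c - 28*r^2 + r*(-32*c - 35)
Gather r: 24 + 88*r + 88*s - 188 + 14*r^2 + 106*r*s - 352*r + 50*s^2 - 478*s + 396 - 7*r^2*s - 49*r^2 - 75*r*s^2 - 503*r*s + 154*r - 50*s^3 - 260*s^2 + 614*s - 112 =r^2*(-7*s - 35) + r*(-75*s^2 - 397*s - 110) - 50*s^3 - 210*s^2 + 224*s + 120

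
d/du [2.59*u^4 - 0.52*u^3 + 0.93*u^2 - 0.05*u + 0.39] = 10.36*u^3 - 1.56*u^2 + 1.86*u - 0.05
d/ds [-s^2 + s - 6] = 1 - 2*s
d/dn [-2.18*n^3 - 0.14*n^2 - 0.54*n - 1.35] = -6.54*n^2 - 0.28*n - 0.54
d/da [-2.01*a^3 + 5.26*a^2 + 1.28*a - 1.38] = -6.03*a^2 + 10.52*a + 1.28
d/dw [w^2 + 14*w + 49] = 2*w + 14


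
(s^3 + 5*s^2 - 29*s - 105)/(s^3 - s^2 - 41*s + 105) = (s + 3)/(s - 3)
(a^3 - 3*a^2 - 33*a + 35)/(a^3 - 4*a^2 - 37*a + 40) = (a - 7)/(a - 8)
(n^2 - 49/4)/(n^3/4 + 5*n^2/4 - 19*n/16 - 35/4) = 4*(2*n - 7)/(2*n^2 + 3*n - 20)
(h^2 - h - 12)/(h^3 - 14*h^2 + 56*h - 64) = (h + 3)/(h^2 - 10*h + 16)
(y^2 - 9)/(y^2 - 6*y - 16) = (9 - y^2)/(-y^2 + 6*y + 16)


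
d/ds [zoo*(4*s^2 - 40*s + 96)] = zoo*(s - 5)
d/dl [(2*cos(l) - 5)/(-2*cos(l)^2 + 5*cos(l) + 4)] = (-4*cos(l)^2 + 20*cos(l) - 33)*sin(l)/(5*cos(l) - cos(2*l) + 3)^2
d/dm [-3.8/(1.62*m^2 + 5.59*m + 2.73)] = (12.312*m + 21.242)/(1.62*m^2 + 5.59*m + 2.73)^2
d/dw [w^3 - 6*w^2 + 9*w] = 3*w^2 - 12*w + 9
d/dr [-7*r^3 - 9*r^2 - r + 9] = -21*r^2 - 18*r - 1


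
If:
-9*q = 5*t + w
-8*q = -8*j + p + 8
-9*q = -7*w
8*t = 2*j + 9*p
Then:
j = 108*w/185 + 36/37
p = -2584*w/1665 - 8/37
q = 7*w/9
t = -8*w/5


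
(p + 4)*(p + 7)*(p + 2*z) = p^3 + 2*p^2*z + 11*p^2 + 22*p*z + 28*p + 56*z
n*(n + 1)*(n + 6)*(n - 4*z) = n^4 - 4*n^3*z + 7*n^3 - 28*n^2*z + 6*n^2 - 24*n*z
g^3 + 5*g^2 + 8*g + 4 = (g + 1)*(g + 2)^2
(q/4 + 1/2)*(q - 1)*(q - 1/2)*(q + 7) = q^4/4 + 15*q^3/8 + q^2/4 - 33*q/8 + 7/4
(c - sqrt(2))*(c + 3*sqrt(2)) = c^2 + 2*sqrt(2)*c - 6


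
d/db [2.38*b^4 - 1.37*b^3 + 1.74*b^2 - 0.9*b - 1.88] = 9.52*b^3 - 4.11*b^2 + 3.48*b - 0.9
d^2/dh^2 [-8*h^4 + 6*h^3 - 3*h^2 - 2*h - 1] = -96*h^2 + 36*h - 6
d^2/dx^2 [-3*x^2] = -6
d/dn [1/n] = -1/n^2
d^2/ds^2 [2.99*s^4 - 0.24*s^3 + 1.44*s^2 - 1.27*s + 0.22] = 35.88*s^2 - 1.44*s + 2.88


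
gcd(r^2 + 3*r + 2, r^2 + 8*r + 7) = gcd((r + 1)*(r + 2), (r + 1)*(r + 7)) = r + 1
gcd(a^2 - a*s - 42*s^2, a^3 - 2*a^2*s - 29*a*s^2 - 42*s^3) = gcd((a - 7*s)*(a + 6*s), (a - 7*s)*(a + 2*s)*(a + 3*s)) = -a + 7*s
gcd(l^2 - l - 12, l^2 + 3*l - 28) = l - 4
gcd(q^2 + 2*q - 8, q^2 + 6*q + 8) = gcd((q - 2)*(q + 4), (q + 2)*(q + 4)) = q + 4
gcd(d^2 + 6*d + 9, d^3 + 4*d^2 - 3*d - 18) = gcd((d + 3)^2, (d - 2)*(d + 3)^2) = d^2 + 6*d + 9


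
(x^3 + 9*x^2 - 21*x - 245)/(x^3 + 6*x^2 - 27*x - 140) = (x + 7)/(x + 4)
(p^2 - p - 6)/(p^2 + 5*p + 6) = (p - 3)/(p + 3)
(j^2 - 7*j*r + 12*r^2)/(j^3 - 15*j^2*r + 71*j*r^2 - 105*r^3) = (j - 4*r)/(j^2 - 12*j*r + 35*r^2)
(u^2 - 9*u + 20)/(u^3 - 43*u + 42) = (u^2 - 9*u + 20)/(u^3 - 43*u + 42)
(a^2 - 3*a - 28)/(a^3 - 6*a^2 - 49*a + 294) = (a + 4)/(a^2 + a - 42)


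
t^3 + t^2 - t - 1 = (t - 1)*(t + 1)^2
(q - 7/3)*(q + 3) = q^2 + 2*q/3 - 7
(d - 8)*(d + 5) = d^2 - 3*d - 40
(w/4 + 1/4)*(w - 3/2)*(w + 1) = w^3/4 + w^2/8 - w/2 - 3/8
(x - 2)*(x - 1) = x^2 - 3*x + 2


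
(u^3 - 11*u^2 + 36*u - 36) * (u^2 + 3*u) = u^5 - 8*u^4 + 3*u^3 + 72*u^2 - 108*u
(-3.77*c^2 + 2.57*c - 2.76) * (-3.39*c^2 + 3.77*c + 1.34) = 12.7803*c^4 - 22.9252*c^3 + 13.9935*c^2 - 6.9614*c - 3.6984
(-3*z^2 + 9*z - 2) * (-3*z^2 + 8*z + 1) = 9*z^4 - 51*z^3 + 75*z^2 - 7*z - 2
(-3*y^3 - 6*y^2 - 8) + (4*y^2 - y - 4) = -3*y^3 - 2*y^2 - y - 12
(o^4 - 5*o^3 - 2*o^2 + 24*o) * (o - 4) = o^5 - 9*o^4 + 18*o^3 + 32*o^2 - 96*o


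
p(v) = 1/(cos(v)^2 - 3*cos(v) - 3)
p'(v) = (2*sin(v)*cos(v) - 3*sin(v))/(cos(v)^2 - 3*cos(v) - 3)^2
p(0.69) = -0.21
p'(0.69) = -0.04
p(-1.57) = -0.33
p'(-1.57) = 0.33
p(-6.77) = -0.21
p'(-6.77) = 0.02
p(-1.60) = -0.34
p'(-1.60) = 0.36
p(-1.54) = -0.32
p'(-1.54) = 0.31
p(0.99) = -0.23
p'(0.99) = -0.08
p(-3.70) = 3.79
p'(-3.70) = -35.82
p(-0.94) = -0.23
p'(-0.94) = 0.08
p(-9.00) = 1.77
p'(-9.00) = 6.26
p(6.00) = -0.20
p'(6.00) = 0.01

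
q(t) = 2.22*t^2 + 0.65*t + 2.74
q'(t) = 4.44*t + 0.65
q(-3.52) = 27.96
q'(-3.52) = -14.98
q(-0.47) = 2.92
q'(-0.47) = -1.44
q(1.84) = 11.45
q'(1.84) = 8.82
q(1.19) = 6.66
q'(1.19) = 5.93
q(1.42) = 8.14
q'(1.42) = 6.95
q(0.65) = 4.10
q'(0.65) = 3.54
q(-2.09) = 11.08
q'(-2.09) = -8.63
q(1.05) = 5.87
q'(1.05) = 5.31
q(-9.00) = 176.71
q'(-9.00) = -39.31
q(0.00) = 2.74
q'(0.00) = 0.65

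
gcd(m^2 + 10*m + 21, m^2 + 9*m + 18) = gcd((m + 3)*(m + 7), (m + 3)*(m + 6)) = m + 3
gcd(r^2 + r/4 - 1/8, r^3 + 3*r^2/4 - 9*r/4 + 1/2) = r - 1/4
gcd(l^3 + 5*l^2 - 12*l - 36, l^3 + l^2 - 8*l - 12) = l^2 - l - 6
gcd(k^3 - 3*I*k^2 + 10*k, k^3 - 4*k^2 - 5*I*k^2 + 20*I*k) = k^2 - 5*I*k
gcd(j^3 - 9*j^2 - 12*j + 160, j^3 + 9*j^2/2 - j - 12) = j + 4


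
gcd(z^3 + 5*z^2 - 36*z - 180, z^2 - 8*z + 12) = z - 6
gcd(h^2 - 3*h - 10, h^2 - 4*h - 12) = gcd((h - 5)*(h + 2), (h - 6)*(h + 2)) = h + 2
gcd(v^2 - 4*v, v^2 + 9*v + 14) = 1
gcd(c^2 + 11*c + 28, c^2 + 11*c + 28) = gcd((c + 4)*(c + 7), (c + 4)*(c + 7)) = c^2 + 11*c + 28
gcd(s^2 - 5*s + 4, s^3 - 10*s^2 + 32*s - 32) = s - 4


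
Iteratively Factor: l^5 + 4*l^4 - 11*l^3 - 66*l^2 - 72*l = (l + 2)*(l^4 + 2*l^3 - 15*l^2 - 36*l) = (l - 4)*(l + 2)*(l^3 + 6*l^2 + 9*l) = l*(l - 4)*(l + 2)*(l^2 + 6*l + 9) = l*(l - 4)*(l + 2)*(l + 3)*(l + 3)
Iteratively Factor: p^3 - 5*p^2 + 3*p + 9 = (p + 1)*(p^2 - 6*p + 9) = (p - 3)*(p + 1)*(p - 3)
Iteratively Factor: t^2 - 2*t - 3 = (t - 3)*(t + 1)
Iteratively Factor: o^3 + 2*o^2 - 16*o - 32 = (o + 4)*(o^2 - 2*o - 8) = (o - 4)*(o + 4)*(o + 2)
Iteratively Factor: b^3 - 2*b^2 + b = (b)*(b^2 - 2*b + 1) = b*(b - 1)*(b - 1)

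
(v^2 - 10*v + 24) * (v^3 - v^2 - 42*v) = v^5 - 11*v^4 - 8*v^3 + 396*v^2 - 1008*v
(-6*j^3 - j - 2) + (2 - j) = -6*j^3 - 2*j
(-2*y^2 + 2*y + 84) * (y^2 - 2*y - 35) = -2*y^4 + 6*y^3 + 150*y^2 - 238*y - 2940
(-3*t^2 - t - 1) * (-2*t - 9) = 6*t^3 + 29*t^2 + 11*t + 9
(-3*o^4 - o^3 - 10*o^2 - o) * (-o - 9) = 3*o^5 + 28*o^4 + 19*o^3 + 91*o^2 + 9*o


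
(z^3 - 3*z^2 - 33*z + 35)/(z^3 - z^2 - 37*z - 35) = (z - 1)/(z + 1)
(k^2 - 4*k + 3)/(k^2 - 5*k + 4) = (k - 3)/(k - 4)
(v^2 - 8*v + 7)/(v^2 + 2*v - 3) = (v - 7)/(v + 3)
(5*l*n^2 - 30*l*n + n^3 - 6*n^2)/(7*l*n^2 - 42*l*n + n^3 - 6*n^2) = (5*l + n)/(7*l + n)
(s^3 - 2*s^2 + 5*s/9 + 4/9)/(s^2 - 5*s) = (9*s^3 - 18*s^2 + 5*s + 4)/(9*s*(s - 5))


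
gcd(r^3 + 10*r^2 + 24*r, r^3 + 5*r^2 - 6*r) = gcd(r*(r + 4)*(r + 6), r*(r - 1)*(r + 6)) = r^2 + 6*r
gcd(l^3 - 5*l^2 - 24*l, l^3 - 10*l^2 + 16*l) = l^2 - 8*l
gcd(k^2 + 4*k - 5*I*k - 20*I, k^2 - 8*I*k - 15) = k - 5*I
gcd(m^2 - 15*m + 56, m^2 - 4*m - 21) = m - 7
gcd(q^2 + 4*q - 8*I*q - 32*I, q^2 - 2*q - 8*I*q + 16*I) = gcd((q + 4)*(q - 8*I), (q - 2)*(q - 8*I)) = q - 8*I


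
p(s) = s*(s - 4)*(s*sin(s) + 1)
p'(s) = s*(s - 4)*(s*cos(s) + sin(s)) + s*(s*sin(s) + 1) + (s - 4)*(s*sin(s) + 1)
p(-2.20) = 37.90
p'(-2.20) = -16.71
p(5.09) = -20.70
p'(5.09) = -17.81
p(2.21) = -10.97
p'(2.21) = 3.21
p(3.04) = -3.82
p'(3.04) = 11.25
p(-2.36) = 39.96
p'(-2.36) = -8.65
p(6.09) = -2.15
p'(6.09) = 72.24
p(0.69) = -3.29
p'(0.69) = -6.44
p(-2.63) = 39.89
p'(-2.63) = 10.27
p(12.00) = -522.13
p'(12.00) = 811.83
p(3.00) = -4.27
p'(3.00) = 11.33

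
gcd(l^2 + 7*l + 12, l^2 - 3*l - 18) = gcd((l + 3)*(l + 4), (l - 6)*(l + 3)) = l + 3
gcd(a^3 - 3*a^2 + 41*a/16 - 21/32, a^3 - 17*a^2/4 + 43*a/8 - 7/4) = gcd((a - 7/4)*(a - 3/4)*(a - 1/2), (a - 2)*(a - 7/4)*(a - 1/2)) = a^2 - 9*a/4 + 7/8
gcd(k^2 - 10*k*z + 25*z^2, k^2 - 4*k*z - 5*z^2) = -k + 5*z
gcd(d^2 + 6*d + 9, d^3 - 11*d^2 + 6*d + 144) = d + 3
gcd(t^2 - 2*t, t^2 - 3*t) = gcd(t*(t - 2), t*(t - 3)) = t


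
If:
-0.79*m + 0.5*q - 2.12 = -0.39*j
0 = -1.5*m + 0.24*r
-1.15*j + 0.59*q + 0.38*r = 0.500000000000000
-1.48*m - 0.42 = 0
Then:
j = 0.66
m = -0.28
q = 3.28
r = -1.77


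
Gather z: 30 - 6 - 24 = 0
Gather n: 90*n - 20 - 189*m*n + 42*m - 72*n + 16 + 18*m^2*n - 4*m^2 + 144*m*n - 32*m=-4*m^2 + 10*m + n*(18*m^2 - 45*m + 18) - 4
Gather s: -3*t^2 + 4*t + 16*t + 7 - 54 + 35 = -3*t^2 + 20*t - 12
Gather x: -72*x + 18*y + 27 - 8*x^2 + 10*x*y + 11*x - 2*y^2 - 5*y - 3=-8*x^2 + x*(10*y - 61) - 2*y^2 + 13*y + 24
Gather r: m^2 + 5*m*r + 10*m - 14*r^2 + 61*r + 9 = m^2 + 10*m - 14*r^2 + r*(5*m + 61) + 9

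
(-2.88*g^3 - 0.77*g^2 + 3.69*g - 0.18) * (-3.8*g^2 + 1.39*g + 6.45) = 10.944*g^5 - 1.0772*g^4 - 33.6683*g^3 + 0.846599999999999*g^2 + 23.5503*g - 1.161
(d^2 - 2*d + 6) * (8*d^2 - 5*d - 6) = 8*d^4 - 21*d^3 + 52*d^2 - 18*d - 36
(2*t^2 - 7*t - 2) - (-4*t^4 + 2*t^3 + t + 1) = 4*t^4 - 2*t^3 + 2*t^2 - 8*t - 3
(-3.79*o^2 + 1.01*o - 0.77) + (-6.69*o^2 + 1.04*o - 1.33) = -10.48*o^2 + 2.05*o - 2.1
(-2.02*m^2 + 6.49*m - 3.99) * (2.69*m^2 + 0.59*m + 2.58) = -5.4338*m^4 + 16.2663*m^3 - 12.1156*m^2 + 14.3901*m - 10.2942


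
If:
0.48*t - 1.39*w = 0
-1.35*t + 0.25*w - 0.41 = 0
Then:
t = -0.32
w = -0.11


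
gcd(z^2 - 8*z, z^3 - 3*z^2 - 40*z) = z^2 - 8*z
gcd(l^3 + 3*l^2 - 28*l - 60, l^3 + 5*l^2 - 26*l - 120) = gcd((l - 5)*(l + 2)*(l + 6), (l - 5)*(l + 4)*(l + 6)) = l^2 + l - 30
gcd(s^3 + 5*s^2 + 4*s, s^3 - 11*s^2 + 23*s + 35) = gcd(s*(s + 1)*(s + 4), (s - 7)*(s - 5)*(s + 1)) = s + 1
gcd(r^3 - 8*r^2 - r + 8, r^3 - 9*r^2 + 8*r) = r^2 - 9*r + 8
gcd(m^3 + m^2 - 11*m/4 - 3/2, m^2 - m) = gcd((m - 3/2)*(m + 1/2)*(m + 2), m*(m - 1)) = 1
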